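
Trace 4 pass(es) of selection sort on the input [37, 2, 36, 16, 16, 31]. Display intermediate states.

Pass 1: Select minimum 2 at index 1, swap -> [2, 37, 36, 16, 16, 31]
Pass 2: Select minimum 16 at index 3, swap -> [2, 16, 36, 37, 16, 31]
Pass 3: Select minimum 16 at index 4, swap -> [2, 16, 16, 37, 36, 31]
Pass 4: Select minimum 31 at index 5, swap -> [2, 16, 16, 31, 36, 37]


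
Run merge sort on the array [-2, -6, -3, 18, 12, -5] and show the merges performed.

Divide and conquer:
  Merge [-6] + [-3] -> [-6, -3]
  Merge [-2] + [-6, -3] -> [-6, -3, -2]
  Merge [12] + [-5] -> [-5, 12]
  Merge [18] + [-5, 12] -> [-5, 12, 18]
  Merge [-6, -3, -2] + [-5, 12, 18] -> [-6, -5, -3, -2, 12, 18]


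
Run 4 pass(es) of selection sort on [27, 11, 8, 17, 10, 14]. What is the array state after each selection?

Pass 1: Select minimum 8 at index 2, swap -> [8, 11, 27, 17, 10, 14]
Pass 2: Select minimum 10 at index 4, swap -> [8, 10, 27, 17, 11, 14]
Pass 3: Select minimum 11 at index 4, swap -> [8, 10, 11, 17, 27, 14]
Pass 4: Select minimum 14 at index 5, swap -> [8, 10, 11, 14, 27, 17]


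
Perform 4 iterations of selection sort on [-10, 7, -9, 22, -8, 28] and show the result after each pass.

Pass 1: Select minimum -10 at index 0, swap -> [-10, 7, -9, 22, -8, 28]
Pass 2: Select minimum -9 at index 2, swap -> [-10, -9, 7, 22, -8, 28]
Pass 3: Select minimum -8 at index 4, swap -> [-10, -9, -8, 22, 7, 28]
Pass 4: Select minimum 7 at index 4, swap -> [-10, -9, -8, 7, 22, 28]


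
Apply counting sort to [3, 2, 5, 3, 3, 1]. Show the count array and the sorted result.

Count array: [0, 1, 1, 3, 0, 1]
(count[i] = number of elements equal to i)
Cumulative count: [0, 1, 2, 5, 5, 6]
Sorted: [1, 2, 3, 3, 3, 5]


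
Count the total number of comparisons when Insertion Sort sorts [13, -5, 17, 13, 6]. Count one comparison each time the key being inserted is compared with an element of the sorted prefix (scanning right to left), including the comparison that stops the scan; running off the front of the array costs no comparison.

Insert -5: 13 > -5 (shift), reached front = 1 comparison(s) -> [-5, 13, 17, 13, 6]
Insert 17: 13 <= 17 (stop) = 1 comparison(s) -> [-5, 13, 17, 13, 6]
Insert 13: 17 > 13 (shift), 13 <= 13 (stop) = 2 comparison(s) -> [-5, 13, 13, 17, 6]
Insert 6: 17 > 6 (shift), 13 > 6 (shift), 13 > 6 (shift), -5 <= 6 (stop) = 4 comparison(s) -> [-5, 6, 13, 13, 17]
Total comparisons: 1 + 1 + 2 + 4 = 8


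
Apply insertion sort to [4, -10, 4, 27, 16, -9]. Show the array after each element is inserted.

First element 4 is already 'sorted'
Insert -10: shifted 1 elements -> [-10, 4, 4, 27, 16, -9]
Insert 4: shifted 0 elements -> [-10, 4, 4, 27, 16, -9]
Insert 27: shifted 0 elements -> [-10, 4, 4, 27, 16, -9]
Insert 16: shifted 1 elements -> [-10, 4, 4, 16, 27, -9]
Insert -9: shifted 4 elements -> [-10, -9, 4, 4, 16, 27]


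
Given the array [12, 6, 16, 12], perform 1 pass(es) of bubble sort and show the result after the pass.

After pass 1: [6, 12, 12, 16] (2 swaps)
Total swaps: 2


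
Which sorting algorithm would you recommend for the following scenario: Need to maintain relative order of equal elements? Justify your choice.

Best choice: Merge sort or Insertion sort
Reason: Both are stable; quicksort and heapsort are not stable


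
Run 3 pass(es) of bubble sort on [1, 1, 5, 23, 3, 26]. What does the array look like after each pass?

After pass 1: [1, 1, 5, 3, 23, 26] (1 swaps)
After pass 2: [1, 1, 3, 5, 23, 26] (1 swaps)
After pass 3: [1, 1, 3, 5, 23, 26] (0 swaps)
Total swaps: 2


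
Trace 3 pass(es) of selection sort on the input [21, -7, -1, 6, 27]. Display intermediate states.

Pass 1: Select minimum -7 at index 1, swap -> [-7, 21, -1, 6, 27]
Pass 2: Select minimum -1 at index 2, swap -> [-7, -1, 21, 6, 27]
Pass 3: Select minimum 6 at index 3, swap -> [-7, -1, 6, 21, 27]


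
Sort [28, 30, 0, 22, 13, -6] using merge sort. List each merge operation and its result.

Divide and conquer:
  Merge [30] + [0] -> [0, 30]
  Merge [28] + [0, 30] -> [0, 28, 30]
  Merge [13] + [-6] -> [-6, 13]
  Merge [22] + [-6, 13] -> [-6, 13, 22]
  Merge [0, 28, 30] + [-6, 13, 22] -> [-6, 0, 13, 22, 28, 30]


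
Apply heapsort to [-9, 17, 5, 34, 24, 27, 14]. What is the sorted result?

Build heap: [34, 24, 27, 17, -9, 5, 14]
Extract 34: [27, 24, 14, 17, -9, 5, 34]
Extract 27: [24, 17, 14, 5, -9, 27, 34]
Extract 24: [17, 5, 14, -9, 24, 27, 34]
Extract 17: [14, 5, -9, 17, 24, 27, 34]
Extract 14: [5, -9, 14, 17, 24, 27, 34]
Extract 5: [-9, 5, 14, 17, 24, 27, 34]


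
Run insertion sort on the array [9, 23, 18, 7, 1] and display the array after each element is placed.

First element 9 is already 'sorted'
Insert 23: shifted 0 elements -> [9, 23, 18, 7, 1]
Insert 18: shifted 1 elements -> [9, 18, 23, 7, 1]
Insert 7: shifted 3 elements -> [7, 9, 18, 23, 1]
Insert 1: shifted 4 elements -> [1, 7, 9, 18, 23]


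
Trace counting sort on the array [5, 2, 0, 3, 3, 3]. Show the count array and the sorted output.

Count array: [1, 0, 1, 3, 0, 1]
(count[i] = number of elements equal to i)
Cumulative count: [1, 1, 2, 5, 5, 6]
Sorted: [0, 2, 3, 3, 3, 5]


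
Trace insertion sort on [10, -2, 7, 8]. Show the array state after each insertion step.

First element 10 is already 'sorted'
Insert -2: shifted 1 elements -> [-2, 10, 7, 8]
Insert 7: shifted 1 elements -> [-2, 7, 10, 8]
Insert 8: shifted 1 elements -> [-2, 7, 8, 10]


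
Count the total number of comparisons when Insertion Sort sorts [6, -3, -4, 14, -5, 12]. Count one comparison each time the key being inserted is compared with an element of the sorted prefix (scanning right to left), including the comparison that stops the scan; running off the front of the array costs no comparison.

Insert -3: 6 > -3 (shift), reached front = 1 comparison(s) -> [-3, 6, -4, 14, -5, 12]
Insert -4: 6 > -4 (shift), -3 > -4 (shift), reached front = 2 comparison(s) -> [-4, -3, 6, 14, -5, 12]
Insert 14: 6 <= 14 (stop) = 1 comparison(s) -> [-4, -3, 6, 14, -5, 12]
Insert -5: 14 > -5 (shift), 6 > -5 (shift), -3 > -5 (shift), -4 > -5 (shift), reached front = 4 comparison(s) -> [-5, -4, -3, 6, 14, 12]
Insert 12: 14 > 12 (shift), 6 <= 12 (stop) = 2 comparison(s) -> [-5, -4, -3, 6, 12, 14]
Total comparisons: 1 + 2 + 1 + 4 + 2 = 10


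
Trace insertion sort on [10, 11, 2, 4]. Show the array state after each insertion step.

First element 10 is already 'sorted'
Insert 11: shifted 0 elements -> [10, 11, 2, 4]
Insert 2: shifted 2 elements -> [2, 10, 11, 4]
Insert 4: shifted 2 elements -> [2, 4, 10, 11]


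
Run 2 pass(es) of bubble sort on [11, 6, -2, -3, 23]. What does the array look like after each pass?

After pass 1: [6, -2, -3, 11, 23] (3 swaps)
After pass 2: [-2, -3, 6, 11, 23] (2 swaps)
Total swaps: 5


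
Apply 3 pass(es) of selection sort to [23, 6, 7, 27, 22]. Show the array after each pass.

Pass 1: Select minimum 6 at index 1, swap -> [6, 23, 7, 27, 22]
Pass 2: Select minimum 7 at index 2, swap -> [6, 7, 23, 27, 22]
Pass 3: Select minimum 22 at index 4, swap -> [6, 7, 22, 27, 23]


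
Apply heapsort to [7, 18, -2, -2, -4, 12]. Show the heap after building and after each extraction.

Build heap: [18, 7, 12, -2, -4, -2]
Extract 18: [12, 7, -2, -2, -4, 18]
Extract 12: [7, -2, -2, -4, 12, 18]
Extract 7: [-2, -4, -2, 7, 12, 18]
Extract -2: [-2, -4, -2, 7, 12, 18]
Extract -2: [-4, -2, -2, 7, 12, 18]


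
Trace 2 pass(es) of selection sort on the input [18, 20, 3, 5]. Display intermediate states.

Pass 1: Select minimum 3 at index 2, swap -> [3, 20, 18, 5]
Pass 2: Select minimum 5 at index 3, swap -> [3, 5, 18, 20]


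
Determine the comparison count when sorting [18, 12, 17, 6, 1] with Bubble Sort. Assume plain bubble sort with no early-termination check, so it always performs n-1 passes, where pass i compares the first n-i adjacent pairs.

Pass 1: compare adjacent pairs (0,1)..(3,4) = 4 comparison(s), 4 swap(s) -> [12, 17, 6, 1, 18]
Pass 2: compare adjacent pairs (0,1)..(2,3) = 3 comparison(s), 2 swap(s) -> [12, 6, 1, 17, 18]
Pass 3: compare adjacent pairs (0,1)..(1,2) = 2 comparison(s), 2 swap(s) -> [6, 1, 12, 17, 18]
Pass 4: compare adjacent pairs (0,1)..(0,1) = 1 comparison(s), 1 swap(s) -> [1, 6, 12, 17, 18]
Total comparisons: 4 + 3 + 2 + 1 = 10


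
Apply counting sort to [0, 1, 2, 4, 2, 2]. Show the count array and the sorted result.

Count array: [1, 1, 3, 0, 1]
(count[i] = number of elements equal to i)
Cumulative count: [1, 2, 5, 5, 6]
Sorted: [0, 1, 2, 2, 2, 4]


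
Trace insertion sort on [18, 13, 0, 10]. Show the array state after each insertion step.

First element 18 is already 'sorted'
Insert 13: shifted 1 elements -> [13, 18, 0, 10]
Insert 0: shifted 2 elements -> [0, 13, 18, 10]
Insert 10: shifted 2 elements -> [0, 10, 13, 18]


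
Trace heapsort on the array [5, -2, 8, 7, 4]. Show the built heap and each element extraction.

Build heap: [8, 7, 5, -2, 4]
Extract 8: [7, 4, 5, -2, 8]
Extract 7: [5, 4, -2, 7, 8]
Extract 5: [4, -2, 5, 7, 8]
Extract 4: [-2, 4, 5, 7, 8]


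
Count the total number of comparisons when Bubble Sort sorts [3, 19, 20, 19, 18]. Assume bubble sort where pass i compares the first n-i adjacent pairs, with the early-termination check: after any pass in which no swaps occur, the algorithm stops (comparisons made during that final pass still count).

Pass 1: compare adjacent pairs (0,1)..(3,4) = 4 comparison(s), 2 swap(s) -> [3, 19, 19, 18, 20]
Pass 2: compare adjacent pairs (0,1)..(2,3) = 3 comparison(s), 1 swap(s) -> [3, 19, 18, 19, 20]
Pass 3: compare adjacent pairs (0,1)..(1,2) = 2 comparison(s), 1 swap(s) -> [3, 18, 19, 19, 20]
Pass 4: compare adjacent pairs (0,1)..(0,1) = 1 comparison(s), 0 swap(s) -> [3, 18, 19, 19, 20]
No swaps in this pass, so bubble sort stops here.
Total comparisons: 4 + 3 + 2 + 1 = 10


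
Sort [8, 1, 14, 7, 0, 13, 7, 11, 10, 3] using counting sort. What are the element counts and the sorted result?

Count array: [1, 1, 0, 1, 0, 0, 0, 2, 1, 0, 1, 1, 0, 1, 1]
(count[i] = number of elements equal to i)
Cumulative count: [1, 2, 2, 3, 3, 3, 3, 5, 6, 6, 7, 8, 8, 9, 10]
Sorted: [0, 1, 3, 7, 7, 8, 10, 11, 13, 14]


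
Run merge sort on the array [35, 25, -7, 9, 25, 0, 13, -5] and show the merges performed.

Divide and conquer:
  Merge [35] + [25] -> [25, 35]
  Merge [-7] + [9] -> [-7, 9]
  Merge [25, 35] + [-7, 9] -> [-7, 9, 25, 35]
  Merge [25] + [0] -> [0, 25]
  Merge [13] + [-5] -> [-5, 13]
  Merge [0, 25] + [-5, 13] -> [-5, 0, 13, 25]
  Merge [-7, 9, 25, 35] + [-5, 0, 13, 25] -> [-7, -5, 0, 9, 13, 25, 25, 35]


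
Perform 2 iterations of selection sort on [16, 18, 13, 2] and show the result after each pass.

Pass 1: Select minimum 2 at index 3, swap -> [2, 18, 13, 16]
Pass 2: Select minimum 13 at index 2, swap -> [2, 13, 18, 16]


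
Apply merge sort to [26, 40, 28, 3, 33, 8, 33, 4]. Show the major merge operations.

Divide and conquer:
  Merge [26] + [40] -> [26, 40]
  Merge [28] + [3] -> [3, 28]
  Merge [26, 40] + [3, 28] -> [3, 26, 28, 40]
  Merge [33] + [8] -> [8, 33]
  Merge [33] + [4] -> [4, 33]
  Merge [8, 33] + [4, 33] -> [4, 8, 33, 33]
  Merge [3, 26, 28, 40] + [4, 8, 33, 33] -> [3, 4, 8, 26, 28, 33, 33, 40]


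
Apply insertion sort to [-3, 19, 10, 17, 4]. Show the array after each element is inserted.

First element -3 is already 'sorted'
Insert 19: shifted 0 elements -> [-3, 19, 10, 17, 4]
Insert 10: shifted 1 elements -> [-3, 10, 19, 17, 4]
Insert 17: shifted 1 elements -> [-3, 10, 17, 19, 4]
Insert 4: shifted 3 elements -> [-3, 4, 10, 17, 19]


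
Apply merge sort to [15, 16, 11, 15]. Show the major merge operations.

Divide and conquer:
  Merge [15] + [16] -> [15, 16]
  Merge [11] + [15] -> [11, 15]
  Merge [15, 16] + [11, 15] -> [11, 15, 15, 16]


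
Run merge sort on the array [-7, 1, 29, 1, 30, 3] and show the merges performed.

Divide and conquer:
  Merge [1] + [29] -> [1, 29]
  Merge [-7] + [1, 29] -> [-7, 1, 29]
  Merge [30] + [3] -> [3, 30]
  Merge [1] + [3, 30] -> [1, 3, 30]
  Merge [-7, 1, 29] + [1, 3, 30] -> [-7, 1, 1, 3, 29, 30]


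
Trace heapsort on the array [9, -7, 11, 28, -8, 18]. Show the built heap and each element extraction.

Build heap: [28, 9, 18, -7, -8, 11]
Extract 28: [18, 9, 11, -7, -8, 28]
Extract 18: [11, 9, -8, -7, 18, 28]
Extract 11: [9, -7, -8, 11, 18, 28]
Extract 9: [-7, -8, 9, 11, 18, 28]
Extract -7: [-8, -7, 9, 11, 18, 28]


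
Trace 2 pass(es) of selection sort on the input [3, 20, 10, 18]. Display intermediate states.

Pass 1: Select minimum 3 at index 0, swap -> [3, 20, 10, 18]
Pass 2: Select minimum 10 at index 2, swap -> [3, 10, 20, 18]


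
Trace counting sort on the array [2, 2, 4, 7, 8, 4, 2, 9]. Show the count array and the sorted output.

Count array: [0, 0, 3, 0, 2, 0, 0, 1, 1, 1]
(count[i] = number of elements equal to i)
Cumulative count: [0, 0, 3, 3, 5, 5, 5, 6, 7, 8]
Sorted: [2, 2, 2, 4, 4, 7, 8, 9]


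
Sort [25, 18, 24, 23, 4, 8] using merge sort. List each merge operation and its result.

Divide and conquer:
  Merge [18] + [24] -> [18, 24]
  Merge [25] + [18, 24] -> [18, 24, 25]
  Merge [4] + [8] -> [4, 8]
  Merge [23] + [4, 8] -> [4, 8, 23]
  Merge [18, 24, 25] + [4, 8, 23] -> [4, 8, 18, 23, 24, 25]


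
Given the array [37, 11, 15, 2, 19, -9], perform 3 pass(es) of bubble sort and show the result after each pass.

After pass 1: [11, 15, 2, 19, -9, 37] (5 swaps)
After pass 2: [11, 2, 15, -9, 19, 37] (2 swaps)
After pass 3: [2, 11, -9, 15, 19, 37] (2 swaps)
Total swaps: 9


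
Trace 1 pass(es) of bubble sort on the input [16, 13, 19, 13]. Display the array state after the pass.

After pass 1: [13, 16, 13, 19] (2 swaps)
Total swaps: 2


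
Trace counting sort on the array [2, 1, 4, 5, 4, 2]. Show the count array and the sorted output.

Count array: [0, 1, 2, 0, 2, 1]
(count[i] = number of elements equal to i)
Cumulative count: [0, 1, 3, 3, 5, 6]
Sorted: [1, 2, 2, 4, 4, 5]


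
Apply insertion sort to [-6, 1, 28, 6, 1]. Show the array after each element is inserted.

First element -6 is already 'sorted'
Insert 1: shifted 0 elements -> [-6, 1, 28, 6, 1]
Insert 28: shifted 0 elements -> [-6, 1, 28, 6, 1]
Insert 6: shifted 1 elements -> [-6, 1, 6, 28, 1]
Insert 1: shifted 2 elements -> [-6, 1, 1, 6, 28]


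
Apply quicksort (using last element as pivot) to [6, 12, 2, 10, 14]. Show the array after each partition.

Partition 1: pivot=14 at index 4 -> [6, 12, 2, 10, 14]
Partition 2: pivot=10 at index 2 -> [6, 2, 10, 12, 14]
Partition 3: pivot=2 at index 0 -> [2, 6, 10, 12, 14]


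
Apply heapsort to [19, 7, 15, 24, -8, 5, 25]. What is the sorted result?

Build heap: [25, 24, 19, 7, -8, 5, 15]
Extract 25: [24, 15, 19, 7, -8, 5, 25]
Extract 24: [19, 15, 5, 7, -8, 24, 25]
Extract 19: [15, 7, 5, -8, 19, 24, 25]
Extract 15: [7, -8, 5, 15, 19, 24, 25]
Extract 7: [5, -8, 7, 15, 19, 24, 25]
Extract 5: [-8, 5, 7, 15, 19, 24, 25]


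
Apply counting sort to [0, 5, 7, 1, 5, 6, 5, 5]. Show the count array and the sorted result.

Count array: [1, 1, 0, 0, 0, 4, 1, 1]
(count[i] = number of elements equal to i)
Cumulative count: [1, 2, 2, 2, 2, 6, 7, 8]
Sorted: [0, 1, 5, 5, 5, 5, 6, 7]


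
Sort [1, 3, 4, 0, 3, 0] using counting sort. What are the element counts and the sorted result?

Count array: [2, 1, 0, 2, 1]
(count[i] = number of elements equal to i)
Cumulative count: [2, 3, 3, 5, 6]
Sorted: [0, 0, 1, 3, 3, 4]


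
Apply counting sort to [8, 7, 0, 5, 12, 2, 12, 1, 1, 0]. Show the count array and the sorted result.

Count array: [2, 2, 1, 0, 0, 1, 0, 1, 1, 0, 0, 0, 2]
(count[i] = number of elements equal to i)
Cumulative count: [2, 4, 5, 5, 5, 6, 6, 7, 8, 8, 8, 8, 10]
Sorted: [0, 0, 1, 1, 2, 5, 7, 8, 12, 12]


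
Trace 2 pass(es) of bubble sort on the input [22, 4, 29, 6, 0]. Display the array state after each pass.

After pass 1: [4, 22, 6, 0, 29] (3 swaps)
After pass 2: [4, 6, 0, 22, 29] (2 swaps)
Total swaps: 5


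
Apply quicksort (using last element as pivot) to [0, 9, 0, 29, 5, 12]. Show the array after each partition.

Partition 1: pivot=12 at index 4 -> [0, 9, 0, 5, 12, 29]
Partition 2: pivot=5 at index 2 -> [0, 0, 5, 9, 12, 29]
Partition 3: pivot=0 at index 1 -> [0, 0, 5, 9, 12, 29]


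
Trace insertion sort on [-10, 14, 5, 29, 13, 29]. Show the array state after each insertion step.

First element -10 is already 'sorted'
Insert 14: shifted 0 elements -> [-10, 14, 5, 29, 13, 29]
Insert 5: shifted 1 elements -> [-10, 5, 14, 29, 13, 29]
Insert 29: shifted 0 elements -> [-10, 5, 14, 29, 13, 29]
Insert 13: shifted 2 elements -> [-10, 5, 13, 14, 29, 29]
Insert 29: shifted 0 elements -> [-10, 5, 13, 14, 29, 29]


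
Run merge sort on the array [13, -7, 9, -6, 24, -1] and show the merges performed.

Divide and conquer:
  Merge [-7] + [9] -> [-7, 9]
  Merge [13] + [-7, 9] -> [-7, 9, 13]
  Merge [24] + [-1] -> [-1, 24]
  Merge [-6] + [-1, 24] -> [-6, -1, 24]
  Merge [-7, 9, 13] + [-6, -1, 24] -> [-7, -6, -1, 9, 13, 24]


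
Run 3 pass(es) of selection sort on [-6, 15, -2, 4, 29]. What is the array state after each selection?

Pass 1: Select minimum -6 at index 0, swap -> [-6, 15, -2, 4, 29]
Pass 2: Select minimum -2 at index 2, swap -> [-6, -2, 15, 4, 29]
Pass 3: Select minimum 4 at index 3, swap -> [-6, -2, 4, 15, 29]


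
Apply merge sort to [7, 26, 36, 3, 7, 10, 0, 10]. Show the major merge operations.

Divide and conquer:
  Merge [7] + [26] -> [7, 26]
  Merge [36] + [3] -> [3, 36]
  Merge [7, 26] + [3, 36] -> [3, 7, 26, 36]
  Merge [7] + [10] -> [7, 10]
  Merge [0] + [10] -> [0, 10]
  Merge [7, 10] + [0, 10] -> [0, 7, 10, 10]
  Merge [3, 7, 26, 36] + [0, 7, 10, 10] -> [0, 3, 7, 7, 10, 10, 26, 36]


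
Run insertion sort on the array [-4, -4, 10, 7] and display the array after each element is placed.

First element -4 is already 'sorted'
Insert -4: shifted 0 elements -> [-4, -4, 10, 7]
Insert 10: shifted 0 elements -> [-4, -4, 10, 7]
Insert 7: shifted 1 elements -> [-4, -4, 7, 10]


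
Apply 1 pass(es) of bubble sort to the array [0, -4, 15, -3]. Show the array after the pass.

After pass 1: [-4, 0, -3, 15] (2 swaps)
Total swaps: 2


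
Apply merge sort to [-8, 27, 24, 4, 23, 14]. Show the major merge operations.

Divide and conquer:
  Merge [27] + [24] -> [24, 27]
  Merge [-8] + [24, 27] -> [-8, 24, 27]
  Merge [23] + [14] -> [14, 23]
  Merge [4] + [14, 23] -> [4, 14, 23]
  Merge [-8, 24, 27] + [4, 14, 23] -> [-8, 4, 14, 23, 24, 27]


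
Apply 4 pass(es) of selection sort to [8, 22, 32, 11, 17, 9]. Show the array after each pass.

Pass 1: Select minimum 8 at index 0, swap -> [8, 22, 32, 11, 17, 9]
Pass 2: Select minimum 9 at index 5, swap -> [8, 9, 32, 11, 17, 22]
Pass 3: Select minimum 11 at index 3, swap -> [8, 9, 11, 32, 17, 22]
Pass 4: Select minimum 17 at index 4, swap -> [8, 9, 11, 17, 32, 22]


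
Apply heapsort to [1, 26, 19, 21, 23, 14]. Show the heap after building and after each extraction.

Build heap: [26, 23, 19, 21, 1, 14]
Extract 26: [23, 21, 19, 14, 1, 26]
Extract 23: [21, 14, 19, 1, 23, 26]
Extract 21: [19, 14, 1, 21, 23, 26]
Extract 19: [14, 1, 19, 21, 23, 26]
Extract 14: [1, 14, 19, 21, 23, 26]


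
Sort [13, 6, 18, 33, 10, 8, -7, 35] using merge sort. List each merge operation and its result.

Divide and conquer:
  Merge [13] + [6] -> [6, 13]
  Merge [18] + [33] -> [18, 33]
  Merge [6, 13] + [18, 33] -> [6, 13, 18, 33]
  Merge [10] + [8] -> [8, 10]
  Merge [-7] + [35] -> [-7, 35]
  Merge [8, 10] + [-7, 35] -> [-7, 8, 10, 35]
  Merge [6, 13, 18, 33] + [-7, 8, 10, 35] -> [-7, 6, 8, 10, 13, 18, 33, 35]


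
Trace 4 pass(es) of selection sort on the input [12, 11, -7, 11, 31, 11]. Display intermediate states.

Pass 1: Select minimum -7 at index 2, swap -> [-7, 11, 12, 11, 31, 11]
Pass 2: Select minimum 11 at index 1, swap -> [-7, 11, 12, 11, 31, 11]
Pass 3: Select minimum 11 at index 3, swap -> [-7, 11, 11, 12, 31, 11]
Pass 4: Select minimum 11 at index 5, swap -> [-7, 11, 11, 11, 31, 12]


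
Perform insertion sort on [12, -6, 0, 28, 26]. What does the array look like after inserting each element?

First element 12 is already 'sorted'
Insert -6: shifted 1 elements -> [-6, 12, 0, 28, 26]
Insert 0: shifted 1 elements -> [-6, 0, 12, 28, 26]
Insert 28: shifted 0 elements -> [-6, 0, 12, 28, 26]
Insert 26: shifted 1 elements -> [-6, 0, 12, 26, 28]


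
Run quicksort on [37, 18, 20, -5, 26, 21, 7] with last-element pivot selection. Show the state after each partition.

Partition 1: pivot=7 at index 1 -> [-5, 7, 20, 37, 26, 21, 18]
Partition 2: pivot=18 at index 2 -> [-5, 7, 18, 37, 26, 21, 20]
Partition 3: pivot=20 at index 3 -> [-5, 7, 18, 20, 26, 21, 37]
Partition 4: pivot=37 at index 6 -> [-5, 7, 18, 20, 26, 21, 37]
Partition 5: pivot=21 at index 4 -> [-5, 7, 18, 20, 21, 26, 37]


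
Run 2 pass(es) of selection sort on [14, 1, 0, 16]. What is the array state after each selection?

Pass 1: Select minimum 0 at index 2, swap -> [0, 1, 14, 16]
Pass 2: Select minimum 1 at index 1, swap -> [0, 1, 14, 16]


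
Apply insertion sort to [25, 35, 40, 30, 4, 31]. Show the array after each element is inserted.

First element 25 is already 'sorted'
Insert 35: shifted 0 elements -> [25, 35, 40, 30, 4, 31]
Insert 40: shifted 0 elements -> [25, 35, 40, 30, 4, 31]
Insert 30: shifted 2 elements -> [25, 30, 35, 40, 4, 31]
Insert 4: shifted 4 elements -> [4, 25, 30, 35, 40, 31]
Insert 31: shifted 2 elements -> [4, 25, 30, 31, 35, 40]


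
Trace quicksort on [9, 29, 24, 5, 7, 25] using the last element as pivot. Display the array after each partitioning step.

Partition 1: pivot=25 at index 4 -> [9, 24, 5, 7, 25, 29]
Partition 2: pivot=7 at index 1 -> [5, 7, 9, 24, 25, 29]
Partition 3: pivot=24 at index 3 -> [5, 7, 9, 24, 25, 29]


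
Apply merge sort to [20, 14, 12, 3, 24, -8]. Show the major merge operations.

Divide and conquer:
  Merge [14] + [12] -> [12, 14]
  Merge [20] + [12, 14] -> [12, 14, 20]
  Merge [24] + [-8] -> [-8, 24]
  Merge [3] + [-8, 24] -> [-8, 3, 24]
  Merge [12, 14, 20] + [-8, 3, 24] -> [-8, 3, 12, 14, 20, 24]


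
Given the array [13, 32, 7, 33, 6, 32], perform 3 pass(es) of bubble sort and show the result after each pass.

After pass 1: [13, 7, 32, 6, 32, 33] (3 swaps)
After pass 2: [7, 13, 6, 32, 32, 33] (2 swaps)
After pass 3: [7, 6, 13, 32, 32, 33] (1 swaps)
Total swaps: 6


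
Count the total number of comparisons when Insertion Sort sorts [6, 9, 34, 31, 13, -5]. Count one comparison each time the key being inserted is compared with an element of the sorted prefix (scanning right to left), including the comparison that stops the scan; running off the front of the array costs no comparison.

Insert 9: 6 <= 9 (stop) = 1 comparison(s) -> [6, 9, 34, 31, 13, -5]
Insert 34: 9 <= 34 (stop) = 1 comparison(s) -> [6, 9, 34, 31, 13, -5]
Insert 31: 34 > 31 (shift), 9 <= 31 (stop) = 2 comparison(s) -> [6, 9, 31, 34, 13, -5]
Insert 13: 34 > 13 (shift), 31 > 13 (shift), 9 <= 13 (stop) = 3 comparison(s) -> [6, 9, 13, 31, 34, -5]
Insert -5: 34 > -5 (shift), 31 > -5 (shift), 13 > -5 (shift), 9 > -5 (shift), 6 > -5 (shift), reached front = 5 comparison(s) -> [-5, 6, 9, 13, 31, 34]
Total comparisons: 1 + 1 + 2 + 3 + 5 = 12


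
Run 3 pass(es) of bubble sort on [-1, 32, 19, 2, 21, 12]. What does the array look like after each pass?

After pass 1: [-1, 19, 2, 21, 12, 32] (4 swaps)
After pass 2: [-1, 2, 19, 12, 21, 32] (2 swaps)
After pass 3: [-1, 2, 12, 19, 21, 32] (1 swaps)
Total swaps: 7


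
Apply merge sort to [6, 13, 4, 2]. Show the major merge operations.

Divide and conquer:
  Merge [6] + [13] -> [6, 13]
  Merge [4] + [2] -> [2, 4]
  Merge [6, 13] + [2, 4] -> [2, 4, 6, 13]


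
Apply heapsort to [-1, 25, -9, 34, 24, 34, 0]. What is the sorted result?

Build heap: [34, 25, 34, -1, 24, -9, 0]
Extract 34: [34, 25, 0, -1, 24, -9, 34]
Extract 34: [25, 24, 0, -1, -9, 34, 34]
Extract 25: [24, -1, 0, -9, 25, 34, 34]
Extract 24: [0, -1, -9, 24, 25, 34, 34]
Extract 0: [-1, -9, 0, 24, 25, 34, 34]
Extract -1: [-9, -1, 0, 24, 25, 34, 34]


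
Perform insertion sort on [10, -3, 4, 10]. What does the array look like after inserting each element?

First element 10 is already 'sorted'
Insert -3: shifted 1 elements -> [-3, 10, 4, 10]
Insert 4: shifted 1 elements -> [-3, 4, 10, 10]
Insert 10: shifted 0 elements -> [-3, 4, 10, 10]


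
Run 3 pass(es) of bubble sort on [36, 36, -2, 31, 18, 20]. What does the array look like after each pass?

After pass 1: [36, -2, 31, 18, 20, 36] (4 swaps)
After pass 2: [-2, 31, 18, 20, 36, 36] (4 swaps)
After pass 3: [-2, 18, 20, 31, 36, 36] (2 swaps)
Total swaps: 10


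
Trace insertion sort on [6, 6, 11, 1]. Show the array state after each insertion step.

First element 6 is already 'sorted'
Insert 6: shifted 0 elements -> [6, 6, 11, 1]
Insert 11: shifted 0 elements -> [6, 6, 11, 1]
Insert 1: shifted 3 elements -> [1, 6, 6, 11]


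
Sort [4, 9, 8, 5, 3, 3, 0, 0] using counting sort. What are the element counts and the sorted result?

Count array: [2, 0, 0, 2, 1, 1, 0, 0, 1, 1]
(count[i] = number of elements equal to i)
Cumulative count: [2, 2, 2, 4, 5, 6, 6, 6, 7, 8]
Sorted: [0, 0, 3, 3, 4, 5, 8, 9]


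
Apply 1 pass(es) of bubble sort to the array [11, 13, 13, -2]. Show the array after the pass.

After pass 1: [11, 13, -2, 13] (1 swaps)
Total swaps: 1


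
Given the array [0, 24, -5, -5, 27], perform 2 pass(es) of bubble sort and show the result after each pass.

After pass 1: [0, -5, -5, 24, 27] (2 swaps)
After pass 2: [-5, -5, 0, 24, 27] (2 swaps)
Total swaps: 4


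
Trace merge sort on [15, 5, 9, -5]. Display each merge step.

Divide and conquer:
  Merge [15] + [5] -> [5, 15]
  Merge [9] + [-5] -> [-5, 9]
  Merge [5, 15] + [-5, 9] -> [-5, 5, 9, 15]


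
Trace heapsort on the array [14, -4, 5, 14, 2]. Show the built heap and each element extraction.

Build heap: [14, 14, 5, -4, 2]
Extract 14: [14, 2, 5, -4, 14]
Extract 14: [5, 2, -4, 14, 14]
Extract 5: [2, -4, 5, 14, 14]
Extract 2: [-4, 2, 5, 14, 14]


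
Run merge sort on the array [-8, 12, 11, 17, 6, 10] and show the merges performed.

Divide and conquer:
  Merge [12] + [11] -> [11, 12]
  Merge [-8] + [11, 12] -> [-8, 11, 12]
  Merge [6] + [10] -> [6, 10]
  Merge [17] + [6, 10] -> [6, 10, 17]
  Merge [-8, 11, 12] + [6, 10, 17] -> [-8, 6, 10, 11, 12, 17]


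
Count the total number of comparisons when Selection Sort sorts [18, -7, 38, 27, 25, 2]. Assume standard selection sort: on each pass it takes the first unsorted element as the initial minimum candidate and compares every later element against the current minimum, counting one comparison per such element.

Pass 1: scan indices 1..5 for the minimum = 5 comparison(s); min is -7, place at index 0 -> [-7, 18, 38, 27, 25, 2]
Pass 2: scan indices 2..5 for the minimum = 4 comparison(s); min is 2, place at index 1 -> [-7, 2, 38, 27, 25, 18]
Pass 3: scan indices 3..5 for the minimum = 3 comparison(s); min is 18, place at index 2 -> [-7, 2, 18, 27, 25, 38]
Pass 4: scan indices 4..5 for the minimum = 2 comparison(s); min is 25, place at index 3 -> [-7, 2, 18, 25, 27, 38]
Pass 5: scan indices 5..5 for the minimum = 1 comparison(s); min is 27, place at index 4 -> [-7, 2, 18, 25, 27, 38]
Selection sort always scans the whole unsorted suffix, so the count is (n-1) + (n-2) + ... + 1 = n(n-1)/2 = 6*5/2 = 15 regardless of the input order.
Total comparisons: 5 + 4 + 3 + 2 + 1 = 15


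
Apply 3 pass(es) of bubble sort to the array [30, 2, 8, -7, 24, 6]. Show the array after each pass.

After pass 1: [2, 8, -7, 24, 6, 30] (5 swaps)
After pass 2: [2, -7, 8, 6, 24, 30] (2 swaps)
After pass 3: [-7, 2, 6, 8, 24, 30] (2 swaps)
Total swaps: 9


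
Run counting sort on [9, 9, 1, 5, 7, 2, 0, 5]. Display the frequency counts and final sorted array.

Count array: [1, 1, 1, 0, 0, 2, 0, 1, 0, 2]
(count[i] = number of elements equal to i)
Cumulative count: [1, 2, 3, 3, 3, 5, 5, 6, 6, 8]
Sorted: [0, 1, 2, 5, 5, 7, 9, 9]


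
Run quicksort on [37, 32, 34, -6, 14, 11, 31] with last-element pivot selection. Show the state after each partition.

Partition 1: pivot=31 at index 3 -> [-6, 14, 11, 31, 32, 34, 37]
Partition 2: pivot=11 at index 1 -> [-6, 11, 14, 31, 32, 34, 37]
Partition 3: pivot=37 at index 6 -> [-6, 11, 14, 31, 32, 34, 37]
Partition 4: pivot=34 at index 5 -> [-6, 11, 14, 31, 32, 34, 37]


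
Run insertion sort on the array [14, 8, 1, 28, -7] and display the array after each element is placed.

First element 14 is already 'sorted'
Insert 8: shifted 1 elements -> [8, 14, 1, 28, -7]
Insert 1: shifted 2 elements -> [1, 8, 14, 28, -7]
Insert 28: shifted 0 elements -> [1, 8, 14, 28, -7]
Insert -7: shifted 4 elements -> [-7, 1, 8, 14, 28]


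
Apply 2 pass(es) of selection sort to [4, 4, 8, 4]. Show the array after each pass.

Pass 1: Select minimum 4 at index 0, swap -> [4, 4, 8, 4]
Pass 2: Select minimum 4 at index 1, swap -> [4, 4, 8, 4]


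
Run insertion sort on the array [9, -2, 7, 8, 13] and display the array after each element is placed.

First element 9 is already 'sorted'
Insert -2: shifted 1 elements -> [-2, 9, 7, 8, 13]
Insert 7: shifted 1 elements -> [-2, 7, 9, 8, 13]
Insert 8: shifted 1 elements -> [-2, 7, 8, 9, 13]
Insert 13: shifted 0 elements -> [-2, 7, 8, 9, 13]


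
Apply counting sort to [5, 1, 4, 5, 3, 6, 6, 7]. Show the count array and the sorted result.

Count array: [0, 1, 0, 1, 1, 2, 2, 1]
(count[i] = number of elements equal to i)
Cumulative count: [0, 1, 1, 2, 3, 5, 7, 8]
Sorted: [1, 3, 4, 5, 5, 6, 6, 7]


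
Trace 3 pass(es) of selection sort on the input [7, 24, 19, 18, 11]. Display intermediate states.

Pass 1: Select minimum 7 at index 0, swap -> [7, 24, 19, 18, 11]
Pass 2: Select minimum 11 at index 4, swap -> [7, 11, 19, 18, 24]
Pass 3: Select minimum 18 at index 3, swap -> [7, 11, 18, 19, 24]


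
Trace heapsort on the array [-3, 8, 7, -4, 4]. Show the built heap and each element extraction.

Build heap: [8, 4, 7, -4, -3]
Extract 8: [7, 4, -3, -4, 8]
Extract 7: [4, -4, -3, 7, 8]
Extract 4: [-3, -4, 4, 7, 8]
Extract -3: [-4, -3, 4, 7, 8]


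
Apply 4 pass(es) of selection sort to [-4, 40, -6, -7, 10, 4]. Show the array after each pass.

Pass 1: Select minimum -7 at index 3, swap -> [-7, 40, -6, -4, 10, 4]
Pass 2: Select minimum -6 at index 2, swap -> [-7, -6, 40, -4, 10, 4]
Pass 3: Select minimum -4 at index 3, swap -> [-7, -6, -4, 40, 10, 4]
Pass 4: Select minimum 4 at index 5, swap -> [-7, -6, -4, 4, 10, 40]


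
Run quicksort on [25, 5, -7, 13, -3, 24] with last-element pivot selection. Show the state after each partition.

Partition 1: pivot=24 at index 4 -> [5, -7, 13, -3, 24, 25]
Partition 2: pivot=-3 at index 1 -> [-7, -3, 13, 5, 24, 25]
Partition 3: pivot=5 at index 2 -> [-7, -3, 5, 13, 24, 25]


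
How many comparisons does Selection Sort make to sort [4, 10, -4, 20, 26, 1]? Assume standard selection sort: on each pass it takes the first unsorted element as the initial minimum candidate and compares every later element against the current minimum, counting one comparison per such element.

Pass 1: scan indices 1..5 for the minimum = 5 comparison(s); min is -4, place at index 0 -> [-4, 10, 4, 20, 26, 1]
Pass 2: scan indices 2..5 for the minimum = 4 comparison(s); min is 1, place at index 1 -> [-4, 1, 4, 20, 26, 10]
Pass 3: scan indices 3..5 for the minimum = 3 comparison(s); min is 4, place at index 2 -> [-4, 1, 4, 20, 26, 10]
Pass 4: scan indices 4..5 for the minimum = 2 comparison(s); min is 10, place at index 3 -> [-4, 1, 4, 10, 26, 20]
Pass 5: scan indices 5..5 for the minimum = 1 comparison(s); min is 20, place at index 4 -> [-4, 1, 4, 10, 20, 26]
Selection sort always scans the whole unsorted suffix, so the count is (n-1) + (n-2) + ... + 1 = n(n-1)/2 = 6*5/2 = 15 regardless of the input order.
Total comparisons: 5 + 4 + 3 + 2 + 1 = 15


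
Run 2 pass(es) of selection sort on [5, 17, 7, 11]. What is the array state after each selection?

Pass 1: Select minimum 5 at index 0, swap -> [5, 17, 7, 11]
Pass 2: Select minimum 7 at index 2, swap -> [5, 7, 17, 11]


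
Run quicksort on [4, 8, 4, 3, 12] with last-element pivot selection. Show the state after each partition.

Partition 1: pivot=12 at index 4 -> [4, 8, 4, 3, 12]
Partition 2: pivot=3 at index 0 -> [3, 8, 4, 4, 12]
Partition 3: pivot=4 at index 2 -> [3, 4, 4, 8, 12]


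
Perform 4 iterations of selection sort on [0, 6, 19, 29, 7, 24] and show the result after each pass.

Pass 1: Select minimum 0 at index 0, swap -> [0, 6, 19, 29, 7, 24]
Pass 2: Select minimum 6 at index 1, swap -> [0, 6, 19, 29, 7, 24]
Pass 3: Select minimum 7 at index 4, swap -> [0, 6, 7, 29, 19, 24]
Pass 4: Select minimum 19 at index 4, swap -> [0, 6, 7, 19, 29, 24]


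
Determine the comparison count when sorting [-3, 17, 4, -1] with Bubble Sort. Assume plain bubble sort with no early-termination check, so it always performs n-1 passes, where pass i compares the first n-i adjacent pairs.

Pass 1: compare adjacent pairs (0,1)..(2,3) = 3 comparison(s), 2 swap(s) -> [-3, 4, -1, 17]
Pass 2: compare adjacent pairs (0,1)..(1,2) = 2 comparison(s), 1 swap(s) -> [-3, -1, 4, 17]
Pass 3: compare adjacent pairs (0,1)..(0,1) = 1 comparison(s), 0 swap(s) -> [-3, -1, 4, 17]
Total comparisons: 3 + 2 + 1 = 6


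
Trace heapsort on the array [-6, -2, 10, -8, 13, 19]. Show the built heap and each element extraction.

Build heap: [19, 13, 10, -8, -2, -6]
Extract 19: [13, -2, 10, -8, -6, 19]
Extract 13: [10, -2, -6, -8, 13, 19]
Extract 10: [-2, -8, -6, 10, 13, 19]
Extract -2: [-6, -8, -2, 10, 13, 19]
Extract -6: [-8, -6, -2, 10, 13, 19]


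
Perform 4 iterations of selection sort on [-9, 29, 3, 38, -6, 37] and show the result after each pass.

Pass 1: Select minimum -9 at index 0, swap -> [-9, 29, 3, 38, -6, 37]
Pass 2: Select minimum -6 at index 4, swap -> [-9, -6, 3, 38, 29, 37]
Pass 3: Select minimum 3 at index 2, swap -> [-9, -6, 3, 38, 29, 37]
Pass 4: Select minimum 29 at index 4, swap -> [-9, -6, 3, 29, 38, 37]


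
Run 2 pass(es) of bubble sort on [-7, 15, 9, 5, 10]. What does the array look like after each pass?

After pass 1: [-7, 9, 5, 10, 15] (3 swaps)
After pass 2: [-7, 5, 9, 10, 15] (1 swaps)
Total swaps: 4


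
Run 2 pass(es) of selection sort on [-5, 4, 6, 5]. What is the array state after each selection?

Pass 1: Select minimum -5 at index 0, swap -> [-5, 4, 6, 5]
Pass 2: Select minimum 4 at index 1, swap -> [-5, 4, 6, 5]


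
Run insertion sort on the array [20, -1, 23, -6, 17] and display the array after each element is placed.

First element 20 is already 'sorted'
Insert -1: shifted 1 elements -> [-1, 20, 23, -6, 17]
Insert 23: shifted 0 elements -> [-1, 20, 23, -6, 17]
Insert -6: shifted 3 elements -> [-6, -1, 20, 23, 17]
Insert 17: shifted 2 elements -> [-6, -1, 17, 20, 23]


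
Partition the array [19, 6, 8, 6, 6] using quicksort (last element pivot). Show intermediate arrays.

Partition 1: pivot=6 at index 2 -> [6, 6, 6, 19, 8]
Partition 2: pivot=6 at index 1 -> [6, 6, 6, 19, 8]
Partition 3: pivot=8 at index 3 -> [6, 6, 6, 8, 19]


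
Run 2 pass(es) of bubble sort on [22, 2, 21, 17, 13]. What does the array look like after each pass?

After pass 1: [2, 21, 17, 13, 22] (4 swaps)
After pass 2: [2, 17, 13, 21, 22] (2 swaps)
Total swaps: 6


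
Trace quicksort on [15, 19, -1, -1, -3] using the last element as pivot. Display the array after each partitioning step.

Partition 1: pivot=-3 at index 0 -> [-3, 19, -1, -1, 15]
Partition 2: pivot=15 at index 3 -> [-3, -1, -1, 15, 19]
Partition 3: pivot=-1 at index 2 -> [-3, -1, -1, 15, 19]


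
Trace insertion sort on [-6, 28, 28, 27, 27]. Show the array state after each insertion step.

First element -6 is already 'sorted'
Insert 28: shifted 0 elements -> [-6, 28, 28, 27, 27]
Insert 28: shifted 0 elements -> [-6, 28, 28, 27, 27]
Insert 27: shifted 2 elements -> [-6, 27, 28, 28, 27]
Insert 27: shifted 2 elements -> [-6, 27, 27, 28, 28]


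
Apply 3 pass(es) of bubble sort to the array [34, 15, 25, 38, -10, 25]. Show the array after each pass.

After pass 1: [15, 25, 34, -10, 25, 38] (4 swaps)
After pass 2: [15, 25, -10, 25, 34, 38] (2 swaps)
After pass 3: [15, -10, 25, 25, 34, 38] (1 swaps)
Total swaps: 7


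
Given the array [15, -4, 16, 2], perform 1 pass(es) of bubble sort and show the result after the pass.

After pass 1: [-4, 15, 2, 16] (2 swaps)
Total swaps: 2


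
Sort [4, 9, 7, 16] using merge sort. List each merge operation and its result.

Divide and conquer:
  Merge [4] + [9] -> [4, 9]
  Merge [7] + [16] -> [7, 16]
  Merge [4, 9] + [7, 16] -> [4, 7, 9, 16]


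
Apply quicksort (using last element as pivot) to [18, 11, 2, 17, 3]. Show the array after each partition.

Partition 1: pivot=3 at index 1 -> [2, 3, 18, 17, 11]
Partition 2: pivot=11 at index 2 -> [2, 3, 11, 17, 18]
Partition 3: pivot=18 at index 4 -> [2, 3, 11, 17, 18]


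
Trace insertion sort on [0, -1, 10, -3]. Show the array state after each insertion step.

First element 0 is already 'sorted'
Insert -1: shifted 1 elements -> [-1, 0, 10, -3]
Insert 10: shifted 0 elements -> [-1, 0, 10, -3]
Insert -3: shifted 3 elements -> [-3, -1, 0, 10]


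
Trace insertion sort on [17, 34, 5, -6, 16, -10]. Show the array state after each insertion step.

First element 17 is already 'sorted'
Insert 34: shifted 0 elements -> [17, 34, 5, -6, 16, -10]
Insert 5: shifted 2 elements -> [5, 17, 34, -6, 16, -10]
Insert -6: shifted 3 elements -> [-6, 5, 17, 34, 16, -10]
Insert 16: shifted 2 elements -> [-6, 5, 16, 17, 34, -10]
Insert -10: shifted 5 elements -> [-10, -6, 5, 16, 17, 34]


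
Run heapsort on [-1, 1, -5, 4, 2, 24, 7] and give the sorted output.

Build heap: [24, 4, 7, 1, 2, -5, -1]
Extract 24: [7, 4, -1, 1, 2, -5, 24]
Extract 7: [4, 2, -1, 1, -5, 7, 24]
Extract 4: [2, 1, -1, -5, 4, 7, 24]
Extract 2: [1, -5, -1, 2, 4, 7, 24]
Extract 1: [-1, -5, 1, 2, 4, 7, 24]
Extract -1: [-5, -1, 1, 2, 4, 7, 24]


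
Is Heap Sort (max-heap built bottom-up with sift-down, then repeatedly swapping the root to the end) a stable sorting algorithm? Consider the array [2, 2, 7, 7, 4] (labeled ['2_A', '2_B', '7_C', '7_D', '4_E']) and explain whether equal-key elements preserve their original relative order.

Trace Heap Sort on the labeled array (the key is the number; the letter only tracks identity):
  Build max-heap: [7_D, 4_E, 7_C, 2_B, 2_A]
  Swap root 7_D to index 4, re-heapify first 4 -> [7_C, 4_E, 2_A, 2_B, 7_D]
  Swap root 7_C to index 3, re-heapify first 3 -> [4_E, 2_B, 2_A, 7_C, 7_D]
  Swap root 4_E to index 2, re-heapify first 2 -> [2_A, 2_B, 4_E, 7_C, 7_D]
  Swap root 2_A to index 1, re-heapify first 1 -> [2_B, 2_A, 4_E, 7_C, 7_D]
Final order: [2_B, 2_A, 4_E, 7_C, 7_D]
Equal keys:
  value 2: originally 2_A, 2_B; after sorting 2_B, 2_A -> order changed
  value 7: originally 7_C, 7_D; after sorting 7_C, 7_D -> order preserved
Equal keys were reordered, so Heap Sort is not stable: heap construction and root-to-end swaps move elements without regard to the original order of equal keys. (One such input is enough; an unstable sort may happen to preserve order on other inputs, but it gives no guarantee.)
Answer: Not stable


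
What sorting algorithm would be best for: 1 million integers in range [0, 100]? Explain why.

Best choice: Counting sort
Reason: O(n + k) where k=100 is small; linear time beats O(n log n)


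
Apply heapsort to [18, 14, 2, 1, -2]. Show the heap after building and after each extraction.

Build heap: [18, 14, 2, 1, -2]
Extract 18: [14, 1, 2, -2, 18]
Extract 14: [2, 1, -2, 14, 18]
Extract 2: [1, -2, 2, 14, 18]
Extract 1: [-2, 1, 2, 14, 18]


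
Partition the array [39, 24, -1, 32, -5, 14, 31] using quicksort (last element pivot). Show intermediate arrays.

Partition 1: pivot=31 at index 4 -> [24, -1, -5, 14, 31, 32, 39]
Partition 2: pivot=14 at index 2 -> [-1, -5, 14, 24, 31, 32, 39]
Partition 3: pivot=-5 at index 0 -> [-5, -1, 14, 24, 31, 32, 39]
Partition 4: pivot=39 at index 6 -> [-5, -1, 14, 24, 31, 32, 39]


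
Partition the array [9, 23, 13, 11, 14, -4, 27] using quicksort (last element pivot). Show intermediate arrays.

Partition 1: pivot=27 at index 6 -> [9, 23, 13, 11, 14, -4, 27]
Partition 2: pivot=-4 at index 0 -> [-4, 23, 13, 11, 14, 9, 27]
Partition 3: pivot=9 at index 1 -> [-4, 9, 13, 11, 14, 23, 27]
Partition 4: pivot=23 at index 5 -> [-4, 9, 13, 11, 14, 23, 27]
Partition 5: pivot=14 at index 4 -> [-4, 9, 13, 11, 14, 23, 27]
Partition 6: pivot=11 at index 2 -> [-4, 9, 11, 13, 14, 23, 27]
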